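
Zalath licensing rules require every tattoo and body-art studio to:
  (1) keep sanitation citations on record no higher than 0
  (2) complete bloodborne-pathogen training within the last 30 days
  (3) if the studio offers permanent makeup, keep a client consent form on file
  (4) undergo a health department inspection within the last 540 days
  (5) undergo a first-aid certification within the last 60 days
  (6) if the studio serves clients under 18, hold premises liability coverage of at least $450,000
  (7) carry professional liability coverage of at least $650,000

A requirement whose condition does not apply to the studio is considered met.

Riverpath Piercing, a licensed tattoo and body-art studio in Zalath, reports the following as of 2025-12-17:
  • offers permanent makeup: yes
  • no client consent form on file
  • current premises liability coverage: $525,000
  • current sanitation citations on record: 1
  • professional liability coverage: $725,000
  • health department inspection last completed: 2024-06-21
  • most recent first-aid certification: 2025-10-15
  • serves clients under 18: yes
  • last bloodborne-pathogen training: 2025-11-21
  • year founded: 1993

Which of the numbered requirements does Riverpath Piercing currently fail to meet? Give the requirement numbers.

1. sanitation citations on record 1 > 0 → not met
2. bloodborne-pathogen training 26 days ago vs limit 30 → met
3. condition 'offers permanent makeup' holds; client consent form absent → not met
4. health department inspection 544 days ago vs limit 540 → not met
5. first-aid certification 63 days ago vs limit 60 → not met
6. condition 'serves clients under 18' holds; premises liability coverage $525,000 ≥ $450,000 → met
7. professional liability coverage $725,000 ≥ $650,000 → met
Not met: 1, 3, 4, 5

1, 3, 4, 5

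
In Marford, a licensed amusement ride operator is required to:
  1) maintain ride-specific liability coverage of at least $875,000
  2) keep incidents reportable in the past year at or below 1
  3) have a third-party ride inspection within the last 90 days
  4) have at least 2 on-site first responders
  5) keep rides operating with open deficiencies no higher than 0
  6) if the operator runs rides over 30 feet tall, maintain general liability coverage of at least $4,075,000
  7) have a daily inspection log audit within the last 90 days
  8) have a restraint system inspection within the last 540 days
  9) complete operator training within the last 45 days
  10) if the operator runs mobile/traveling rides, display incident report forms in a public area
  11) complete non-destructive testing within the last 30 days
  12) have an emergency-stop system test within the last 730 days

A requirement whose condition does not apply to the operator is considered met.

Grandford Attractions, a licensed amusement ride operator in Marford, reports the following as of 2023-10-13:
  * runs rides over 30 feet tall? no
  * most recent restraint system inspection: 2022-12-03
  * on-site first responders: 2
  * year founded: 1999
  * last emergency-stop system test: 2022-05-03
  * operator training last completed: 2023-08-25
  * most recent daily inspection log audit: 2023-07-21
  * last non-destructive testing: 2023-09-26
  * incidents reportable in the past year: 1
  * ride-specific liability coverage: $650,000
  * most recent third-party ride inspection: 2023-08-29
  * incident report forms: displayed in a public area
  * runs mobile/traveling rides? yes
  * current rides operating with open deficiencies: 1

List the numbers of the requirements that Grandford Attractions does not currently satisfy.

1, 5, 9

1. ride-specific liability coverage $650,000 < $875,000 → not met
2. incidents reportable in the past year 1 ≤ 1 → met
3. third-party ride inspection 45 days ago vs limit 90 → met
4. on-site first responders 2 ≥ 2 → met
5. rides operating with open deficiencies 1 > 0 → not met
6. condition 'runs rides over 30 feet tall' does not hold → requirement n/a → met
7. daily inspection log audit 84 days ago vs limit 90 → met
8. restraint system inspection 314 days ago vs limit 540 → met
9. operator training 49 days ago vs limit 45 → not met
10. condition 'runs mobile/traveling rides' holds; incident report forms present → met
11. non-destructive testing 17 days ago vs limit 30 → met
12. emergency-stop system test 528 days ago vs limit 730 → met
Not met: 1, 5, 9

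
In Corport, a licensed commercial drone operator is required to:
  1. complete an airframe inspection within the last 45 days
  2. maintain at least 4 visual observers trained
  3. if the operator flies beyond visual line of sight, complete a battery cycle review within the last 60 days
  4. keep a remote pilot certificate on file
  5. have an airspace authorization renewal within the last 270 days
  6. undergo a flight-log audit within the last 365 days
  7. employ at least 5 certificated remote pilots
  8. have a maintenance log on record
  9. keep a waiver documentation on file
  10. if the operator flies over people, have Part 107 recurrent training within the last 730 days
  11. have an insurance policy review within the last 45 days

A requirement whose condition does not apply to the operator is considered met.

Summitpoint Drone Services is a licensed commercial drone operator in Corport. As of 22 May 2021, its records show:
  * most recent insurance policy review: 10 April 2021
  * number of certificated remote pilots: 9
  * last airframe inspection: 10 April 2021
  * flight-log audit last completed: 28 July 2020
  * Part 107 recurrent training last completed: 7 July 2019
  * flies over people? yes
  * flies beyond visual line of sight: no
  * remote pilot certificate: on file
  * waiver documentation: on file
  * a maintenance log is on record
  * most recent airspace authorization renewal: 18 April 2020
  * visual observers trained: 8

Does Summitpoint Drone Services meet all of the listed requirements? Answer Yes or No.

1. airframe inspection 42 days ago vs limit 45 → met
2. visual observers trained 8 ≥ 4 → met
3. condition 'flies beyond visual line of sight' does not hold → requirement n/a → met
4. remote pilot certificate present → met
5. airspace authorization renewal 399 days ago vs limit 270 → not met
6. flight-log audit 298 days ago vs limit 365 → met
7. certificated remote pilots 9 ≥ 5 → met
8. maintenance log present → met
9. waiver documentation present → met
10. condition 'flies over people' holds; Part 107 recurrent training 685 days ago vs limit 730 → met
11. insurance policy review 42 days ago vs limit 45 → met
Not met: 5

No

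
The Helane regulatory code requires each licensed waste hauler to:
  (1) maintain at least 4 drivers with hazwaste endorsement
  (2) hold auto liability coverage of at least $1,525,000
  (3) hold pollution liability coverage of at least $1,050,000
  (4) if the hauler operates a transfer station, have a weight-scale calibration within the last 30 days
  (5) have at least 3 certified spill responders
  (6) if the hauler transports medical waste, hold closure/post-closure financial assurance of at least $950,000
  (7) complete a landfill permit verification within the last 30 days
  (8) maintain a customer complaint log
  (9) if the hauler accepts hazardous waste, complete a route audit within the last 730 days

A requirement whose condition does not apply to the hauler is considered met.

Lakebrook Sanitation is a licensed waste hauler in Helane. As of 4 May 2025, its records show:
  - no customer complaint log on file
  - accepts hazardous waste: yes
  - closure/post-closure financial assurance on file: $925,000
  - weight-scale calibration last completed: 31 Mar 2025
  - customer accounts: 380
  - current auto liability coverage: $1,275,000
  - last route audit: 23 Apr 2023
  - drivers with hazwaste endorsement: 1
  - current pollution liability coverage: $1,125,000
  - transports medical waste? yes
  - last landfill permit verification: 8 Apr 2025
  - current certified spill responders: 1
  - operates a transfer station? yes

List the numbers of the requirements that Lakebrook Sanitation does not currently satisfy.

1. drivers with hazwaste endorsement 1 < 4 → not met
2. auto liability coverage $1,275,000 < $1,525,000 → not met
3. pollution liability coverage $1,125,000 ≥ $1,050,000 → met
4. condition 'operates a transfer station' holds; weight-scale calibration 34 days ago vs limit 30 → not met
5. certified spill responders 1 < 3 → not met
6. condition 'transports medical waste' holds; closure/post-closure financial assurance $925,000 < $950,000 → not met
7. landfill permit verification 26 days ago vs limit 30 → met
8. customer complaint log absent → not met
9. condition 'accepts hazardous waste' holds; route audit 742 days ago vs limit 730 → not met
Not met: 1, 2, 4, 5, 6, 8, 9

1, 2, 4, 5, 6, 8, 9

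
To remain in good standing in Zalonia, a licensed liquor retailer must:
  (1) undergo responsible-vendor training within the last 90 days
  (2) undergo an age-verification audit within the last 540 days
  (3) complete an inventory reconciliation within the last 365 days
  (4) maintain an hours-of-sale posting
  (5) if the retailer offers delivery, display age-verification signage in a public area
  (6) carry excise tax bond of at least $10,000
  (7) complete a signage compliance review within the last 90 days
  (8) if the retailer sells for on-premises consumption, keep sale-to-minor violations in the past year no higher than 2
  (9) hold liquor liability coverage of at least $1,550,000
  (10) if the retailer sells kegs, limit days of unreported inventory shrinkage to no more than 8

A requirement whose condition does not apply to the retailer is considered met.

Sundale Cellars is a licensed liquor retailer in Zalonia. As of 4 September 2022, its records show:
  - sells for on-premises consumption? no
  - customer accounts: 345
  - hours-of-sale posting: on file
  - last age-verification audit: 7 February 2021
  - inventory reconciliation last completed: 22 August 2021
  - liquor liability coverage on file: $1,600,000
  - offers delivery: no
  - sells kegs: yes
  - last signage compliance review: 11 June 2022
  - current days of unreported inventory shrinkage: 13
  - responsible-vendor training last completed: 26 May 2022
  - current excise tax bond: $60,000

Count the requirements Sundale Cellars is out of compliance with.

1. responsible-vendor training 101 days ago vs limit 90 → not met
2. age-verification audit 574 days ago vs limit 540 → not met
3. inventory reconciliation 378 days ago vs limit 365 → not met
4. hours-of-sale posting present → met
5. condition 'offers delivery' does not hold → requirement n/a → met
6. excise tax bond $60,000 ≥ $10,000 → met
7. signage compliance review 85 days ago vs limit 90 → met
8. condition 'sells for on-premises consumption' does not hold → requirement n/a → met
9. liquor liability coverage $1,600,000 ≥ $1,550,000 → met
10. condition 'sells kegs' holds; days of unreported inventory shrinkage 13 > 8 → not met
Not met: 4 of 10

4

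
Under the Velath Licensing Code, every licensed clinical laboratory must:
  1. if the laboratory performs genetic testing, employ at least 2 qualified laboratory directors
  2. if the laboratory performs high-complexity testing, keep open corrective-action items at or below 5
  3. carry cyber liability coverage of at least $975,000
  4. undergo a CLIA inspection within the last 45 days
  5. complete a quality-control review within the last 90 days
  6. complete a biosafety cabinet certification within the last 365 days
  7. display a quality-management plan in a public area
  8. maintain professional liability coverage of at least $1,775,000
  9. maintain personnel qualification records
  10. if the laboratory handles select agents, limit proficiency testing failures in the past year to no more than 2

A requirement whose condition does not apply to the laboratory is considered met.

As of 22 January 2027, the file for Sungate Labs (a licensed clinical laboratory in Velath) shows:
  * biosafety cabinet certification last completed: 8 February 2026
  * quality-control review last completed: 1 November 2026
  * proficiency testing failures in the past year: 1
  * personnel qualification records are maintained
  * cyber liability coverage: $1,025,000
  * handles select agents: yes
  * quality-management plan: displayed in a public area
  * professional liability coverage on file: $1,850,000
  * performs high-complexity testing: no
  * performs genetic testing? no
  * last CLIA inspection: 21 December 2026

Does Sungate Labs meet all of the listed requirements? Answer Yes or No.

1. condition 'performs genetic testing' does not hold → requirement n/a → met
2. condition 'performs high-complexity testing' does not hold → requirement n/a → met
3. cyber liability coverage $1,025,000 ≥ $975,000 → met
4. CLIA inspection 32 days ago vs limit 45 → met
5. quality-control review 82 days ago vs limit 90 → met
6. biosafety cabinet certification 348 days ago vs limit 365 → met
7. quality-management plan present → met
8. professional liability coverage $1,850,000 ≥ $1,775,000 → met
9. personnel qualification records present → met
10. condition 'handles select agents' holds; proficiency testing failures in the past year 1 ≤ 2 → met
All met.

Yes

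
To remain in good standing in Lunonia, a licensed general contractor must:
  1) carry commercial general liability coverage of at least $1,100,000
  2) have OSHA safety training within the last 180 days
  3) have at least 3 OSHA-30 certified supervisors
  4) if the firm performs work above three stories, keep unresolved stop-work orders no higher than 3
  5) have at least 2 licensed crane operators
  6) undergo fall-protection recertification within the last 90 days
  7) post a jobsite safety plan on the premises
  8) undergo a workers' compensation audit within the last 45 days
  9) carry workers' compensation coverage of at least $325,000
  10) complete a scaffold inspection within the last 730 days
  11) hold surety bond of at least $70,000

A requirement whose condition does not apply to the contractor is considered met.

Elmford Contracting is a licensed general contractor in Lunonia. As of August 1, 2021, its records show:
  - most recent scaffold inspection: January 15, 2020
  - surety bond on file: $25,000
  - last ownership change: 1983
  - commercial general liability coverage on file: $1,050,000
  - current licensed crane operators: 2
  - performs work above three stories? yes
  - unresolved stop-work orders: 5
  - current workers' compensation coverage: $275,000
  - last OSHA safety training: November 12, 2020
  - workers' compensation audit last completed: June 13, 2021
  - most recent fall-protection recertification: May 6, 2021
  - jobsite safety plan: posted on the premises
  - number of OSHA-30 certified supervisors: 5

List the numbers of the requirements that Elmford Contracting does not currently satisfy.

1, 2, 4, 8, 9, 11

1. commercial general liability coverage $1,050,000 < $1,100,000 → not met
2. OSHA safety training 262 days ago vs limit 180 → not met
3. OSHA-30 certified supervisors 5 ≥ 3 → met
4. condition 'performs work above three stories' holds; unresolved stop-work orders 5 > 3 → not met
5. licensed crane operators 2 ≥ 2 → met
6. fall-protection recertification 87 days ago vs limit 90 → met
7. jobsite safety plan present → met
8. workers' compensation audit 49 days ago vs limit 45 → not met
9. workers' compensation coverage $275,000 < $325,000 → not met
10. scaffold inspection 564 days ago vs limit 730 → met
11. surety bond $25,000 < $70,000 → not met
Not met: 1, 2, 4, 8, 9, 11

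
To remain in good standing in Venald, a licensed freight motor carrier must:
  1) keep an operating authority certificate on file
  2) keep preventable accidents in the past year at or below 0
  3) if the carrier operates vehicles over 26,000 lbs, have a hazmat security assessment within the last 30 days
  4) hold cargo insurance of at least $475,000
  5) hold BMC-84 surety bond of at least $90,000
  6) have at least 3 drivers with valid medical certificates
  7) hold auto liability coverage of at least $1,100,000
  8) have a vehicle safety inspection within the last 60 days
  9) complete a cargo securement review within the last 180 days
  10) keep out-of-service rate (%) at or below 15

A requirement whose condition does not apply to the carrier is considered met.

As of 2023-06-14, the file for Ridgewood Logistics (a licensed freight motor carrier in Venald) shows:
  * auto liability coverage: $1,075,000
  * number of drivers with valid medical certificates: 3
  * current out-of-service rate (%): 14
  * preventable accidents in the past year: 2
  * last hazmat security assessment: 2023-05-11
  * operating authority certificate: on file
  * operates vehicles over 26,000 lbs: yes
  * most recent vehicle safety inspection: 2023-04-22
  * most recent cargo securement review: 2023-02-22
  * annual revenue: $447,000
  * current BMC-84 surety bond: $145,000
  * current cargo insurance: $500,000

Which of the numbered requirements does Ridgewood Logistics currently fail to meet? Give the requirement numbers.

2, 3, 7

1. operating authority certificate present → met
2. preventable accidents in the past year 2 > 0 → not met
3. condition 'operates vehicles over 26,000 lbs' holds; hazmat security assessment 34 days ago vs limit 30 → not met
4. cargo insurance $500,000 ≥ $475,000 → met
5. BMC-84 surety bond $145,000 ≥ $90,000 → met
6. drivers with valid medical certificates 3 ≥ 3 → met
7. auto liability coverage $1,075,000 < $1,100,000 → not met
8. vehicle safety inspection 53 days ago vs limit 60 → met
9. cargo securement review 112 days ago vs limit 180 → met
10. out-of-service rate (%) 14 ≤ 15 → met
Not met: 2, 3, 7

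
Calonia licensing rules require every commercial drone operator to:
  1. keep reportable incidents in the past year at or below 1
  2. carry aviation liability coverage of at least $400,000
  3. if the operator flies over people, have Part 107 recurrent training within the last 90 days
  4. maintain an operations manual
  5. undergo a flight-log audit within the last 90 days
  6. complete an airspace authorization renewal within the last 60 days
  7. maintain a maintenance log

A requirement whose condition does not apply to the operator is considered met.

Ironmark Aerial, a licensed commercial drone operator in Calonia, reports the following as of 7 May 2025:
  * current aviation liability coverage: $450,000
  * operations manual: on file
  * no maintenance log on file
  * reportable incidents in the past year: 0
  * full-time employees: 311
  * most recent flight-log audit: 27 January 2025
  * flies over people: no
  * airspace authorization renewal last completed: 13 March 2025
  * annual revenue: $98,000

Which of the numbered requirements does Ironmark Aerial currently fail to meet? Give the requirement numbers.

1. reportable incidents in the past year 0 ≤ 1 → met
2. aviation liability coverage $450,000 ≥ $400,000 → met
3. condition 'flies over people' does not hold → requirement n/a → met
4. operations manual present → met
5. flight-log audit 100 days ago vs limit 90 → not met
6. airspace authorization renewal 55 days ago vs limit 60 → met
7. maintenance log absent → not met
Not met: 5, 7

5, 7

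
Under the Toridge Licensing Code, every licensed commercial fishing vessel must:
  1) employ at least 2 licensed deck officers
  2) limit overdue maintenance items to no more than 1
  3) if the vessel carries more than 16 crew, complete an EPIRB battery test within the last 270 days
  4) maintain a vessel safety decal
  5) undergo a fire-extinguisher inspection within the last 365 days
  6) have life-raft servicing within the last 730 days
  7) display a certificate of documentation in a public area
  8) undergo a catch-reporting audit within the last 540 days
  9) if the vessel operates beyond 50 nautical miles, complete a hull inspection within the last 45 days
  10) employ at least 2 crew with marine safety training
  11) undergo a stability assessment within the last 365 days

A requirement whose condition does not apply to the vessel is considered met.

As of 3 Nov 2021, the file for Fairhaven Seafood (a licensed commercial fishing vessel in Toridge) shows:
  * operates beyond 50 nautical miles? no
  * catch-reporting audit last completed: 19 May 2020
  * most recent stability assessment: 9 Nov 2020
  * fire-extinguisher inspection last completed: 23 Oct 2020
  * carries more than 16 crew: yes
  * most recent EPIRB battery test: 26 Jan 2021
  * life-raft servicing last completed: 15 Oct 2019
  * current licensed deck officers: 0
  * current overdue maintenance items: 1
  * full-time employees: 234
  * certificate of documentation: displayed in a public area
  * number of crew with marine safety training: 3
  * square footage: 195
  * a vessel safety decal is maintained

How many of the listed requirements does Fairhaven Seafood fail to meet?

4

1. licensed deck officers 0 < 2 → not met
2. overdue maintenance items 1 ≤ 1 → met
3. condition 'carries more than 16 crew' holds; EPIRB battery test 281 days ago vs limit 270 → not met
4. vessel safety decal present → met
5. fire-extinguisher inspection 376 days ago vs limit 365 → not met
6. life-raft servicing 750 days ago vs limit 730 → not met
7. certificate of documentation present → met
8. catch-reporting audit 533 days ago vs limit 540 → met
9. condition 'operates beyond 50 nautical miles' does not hold → requirement n/a → met
10. crew with marine safety training 3 ≥ 2 → met
11. stability assessment 359 days ago vs limit 365 → met
Not met: 4 of 11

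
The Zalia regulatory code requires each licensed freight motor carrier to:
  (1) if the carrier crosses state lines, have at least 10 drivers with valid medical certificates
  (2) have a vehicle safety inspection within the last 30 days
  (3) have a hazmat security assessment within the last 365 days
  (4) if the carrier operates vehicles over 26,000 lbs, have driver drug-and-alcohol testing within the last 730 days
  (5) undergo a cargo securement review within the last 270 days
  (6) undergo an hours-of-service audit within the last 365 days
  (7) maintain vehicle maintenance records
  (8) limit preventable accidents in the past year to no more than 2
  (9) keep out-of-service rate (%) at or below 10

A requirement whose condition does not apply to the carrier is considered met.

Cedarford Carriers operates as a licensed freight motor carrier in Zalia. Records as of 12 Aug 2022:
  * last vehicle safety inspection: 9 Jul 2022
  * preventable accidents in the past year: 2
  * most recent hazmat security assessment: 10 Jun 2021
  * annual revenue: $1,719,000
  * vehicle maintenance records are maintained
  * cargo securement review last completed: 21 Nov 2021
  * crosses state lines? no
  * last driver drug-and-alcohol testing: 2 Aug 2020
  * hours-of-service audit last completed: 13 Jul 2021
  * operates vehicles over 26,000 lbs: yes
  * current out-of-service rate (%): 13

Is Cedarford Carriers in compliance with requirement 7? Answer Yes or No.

Yes

7. vehicle maintenance records present → met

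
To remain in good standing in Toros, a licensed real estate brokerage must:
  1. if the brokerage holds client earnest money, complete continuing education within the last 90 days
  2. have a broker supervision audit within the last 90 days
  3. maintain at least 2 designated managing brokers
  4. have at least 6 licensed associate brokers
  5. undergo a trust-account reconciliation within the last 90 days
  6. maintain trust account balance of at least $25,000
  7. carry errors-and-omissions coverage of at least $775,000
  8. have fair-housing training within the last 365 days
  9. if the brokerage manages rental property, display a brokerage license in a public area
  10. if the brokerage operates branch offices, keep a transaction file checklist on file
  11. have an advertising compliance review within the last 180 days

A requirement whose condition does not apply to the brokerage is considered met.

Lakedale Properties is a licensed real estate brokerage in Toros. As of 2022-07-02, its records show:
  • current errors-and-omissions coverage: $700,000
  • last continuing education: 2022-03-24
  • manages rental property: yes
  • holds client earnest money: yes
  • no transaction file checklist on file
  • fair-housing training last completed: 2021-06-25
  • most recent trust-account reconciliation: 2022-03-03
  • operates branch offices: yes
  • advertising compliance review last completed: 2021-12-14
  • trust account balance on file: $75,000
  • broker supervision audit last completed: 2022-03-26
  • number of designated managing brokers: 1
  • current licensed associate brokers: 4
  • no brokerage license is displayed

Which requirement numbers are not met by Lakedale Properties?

1. condition 'holds client earnest money' holds; continuing education 100 days ago vs limit 90 → not met
2. broker supervision audit 98 days ago vs limit 90 → not met
3. designated managing brokers 1 < 2 → not met
4. licensed associate brokers 4 < 6 → not met
5. trust-account reconciliation 121 days ago vs limit 90 → not met
6. trust account balance $75,000 ≥ $25,000 → met
7. errors-and-omissions coverage $700,000 < $775,000 → not met
8. fair-housing training 372 days ago vs limit 365 → not met
9. condition 'manages rental property' holds; brokerage license absent → not met
10. condition 'operates branch offices' holds; transaction file checklist absent → not met
11. advertising compliance review 200 days ago vs limit 180 → not met
Not met: 1, 2, 3, 4, 5, 7, 8, 9, 10, 11

1, 2, 3, 4, 5, 7, 8, 9, 10, 11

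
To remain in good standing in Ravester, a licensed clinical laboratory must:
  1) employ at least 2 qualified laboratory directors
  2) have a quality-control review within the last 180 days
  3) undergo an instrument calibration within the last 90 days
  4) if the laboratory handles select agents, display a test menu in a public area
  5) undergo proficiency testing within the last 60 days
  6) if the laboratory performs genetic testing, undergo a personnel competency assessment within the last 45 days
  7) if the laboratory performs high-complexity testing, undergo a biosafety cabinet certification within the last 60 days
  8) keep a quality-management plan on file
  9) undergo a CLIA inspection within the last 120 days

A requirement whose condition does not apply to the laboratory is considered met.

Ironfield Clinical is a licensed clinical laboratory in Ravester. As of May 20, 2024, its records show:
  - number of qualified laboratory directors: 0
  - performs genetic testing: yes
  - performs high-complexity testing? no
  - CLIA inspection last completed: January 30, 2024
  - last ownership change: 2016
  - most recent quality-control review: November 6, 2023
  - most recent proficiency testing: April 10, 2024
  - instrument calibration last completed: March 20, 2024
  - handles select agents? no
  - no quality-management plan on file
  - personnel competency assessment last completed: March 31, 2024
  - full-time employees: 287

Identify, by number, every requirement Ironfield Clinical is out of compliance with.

1, 2, 6, 8

1. qualified laboratory directors 0 < 2 → not met
2. quality-control review 196 days ago vs limit 180 → not met
3. instrument calibration 61 days ago vs limit 90 → met
4. condition 'handles select agents' does not hold → requirement n/a → met
5. proficiency testing 40 days ago vs limit 60 → met
6. condition 'performs genetic testing' holds; personnel competency assessment 50 days ago vs limit 45 → not met
7. condition 'performs high-complexity testing' does not hold → requirement n/a → met
8. quality-management plan absent → not met
9. CLIA inspection 111 days ago vs limit 120 → met
Not met: 1, 2, 6, 8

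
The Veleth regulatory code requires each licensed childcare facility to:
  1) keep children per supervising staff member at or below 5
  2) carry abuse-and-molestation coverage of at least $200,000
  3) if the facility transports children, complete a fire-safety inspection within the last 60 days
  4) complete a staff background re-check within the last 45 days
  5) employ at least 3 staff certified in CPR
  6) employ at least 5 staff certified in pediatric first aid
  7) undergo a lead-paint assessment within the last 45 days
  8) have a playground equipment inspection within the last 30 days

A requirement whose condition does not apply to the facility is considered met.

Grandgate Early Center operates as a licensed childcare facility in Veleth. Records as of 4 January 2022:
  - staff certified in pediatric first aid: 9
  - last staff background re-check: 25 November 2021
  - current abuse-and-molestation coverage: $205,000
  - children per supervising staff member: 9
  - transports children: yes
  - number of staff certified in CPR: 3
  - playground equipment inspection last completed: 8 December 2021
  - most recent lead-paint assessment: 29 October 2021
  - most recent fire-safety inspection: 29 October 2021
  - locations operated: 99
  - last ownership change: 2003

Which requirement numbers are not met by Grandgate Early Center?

1. children per supervising staff member 9 > 5 → not met
2. abuse-and-molestation coverage $205,000 ≥ $200,000 → met
3. condition 'transports children' holds; fire-safety inspection 67 days ago vs limit 60 → not met
4. staff background re-check 40 days ago vs limit 45 → met
5. staff certified in CPR 3 ≥ 3 → met
6. staff certified in pediatric first aid 9 ≥ 5 → met
7. lead-paint assessment 67 days ago vs limit 45 → not met
8. playground equipment inspection 27 days ago vs limit 30 → met
Not met: 1, 3, 7

1, 3, 7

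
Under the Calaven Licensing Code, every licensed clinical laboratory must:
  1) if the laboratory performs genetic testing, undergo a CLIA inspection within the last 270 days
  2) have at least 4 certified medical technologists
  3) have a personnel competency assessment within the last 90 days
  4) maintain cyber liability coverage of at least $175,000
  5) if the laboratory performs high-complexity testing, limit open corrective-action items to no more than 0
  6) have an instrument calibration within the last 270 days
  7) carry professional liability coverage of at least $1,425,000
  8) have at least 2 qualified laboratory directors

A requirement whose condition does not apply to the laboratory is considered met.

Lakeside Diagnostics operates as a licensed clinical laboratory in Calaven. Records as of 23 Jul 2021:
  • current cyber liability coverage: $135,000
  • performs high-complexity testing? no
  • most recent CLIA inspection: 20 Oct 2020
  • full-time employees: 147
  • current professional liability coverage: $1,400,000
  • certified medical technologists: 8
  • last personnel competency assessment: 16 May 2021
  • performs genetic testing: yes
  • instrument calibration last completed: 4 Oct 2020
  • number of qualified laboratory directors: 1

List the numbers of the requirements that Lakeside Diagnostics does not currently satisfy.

1. condition 'performs genetic testing' holds; CLIA inspection 276 days ago vs limit 270 → not met
2. certified medical technologists 8 ≥ 4 → met
3. personnel competency assessment 68 days ago vs limit 90 → met
4. cyber liability coverage $135,000 < $175,000 → not met
5. condition 'performs high-complexity testing' does not hold → requirement n/a → met
6. instrument calibration 292 days ago vs limit 270 → not met
7. professional liability coverage $1,400,000 < $1,425,000 → not met
8. qualified laboratory directors 1 < 2 → not met
Not met: 1, 4, 6, 7, 8

1, 4, 6, 7, 8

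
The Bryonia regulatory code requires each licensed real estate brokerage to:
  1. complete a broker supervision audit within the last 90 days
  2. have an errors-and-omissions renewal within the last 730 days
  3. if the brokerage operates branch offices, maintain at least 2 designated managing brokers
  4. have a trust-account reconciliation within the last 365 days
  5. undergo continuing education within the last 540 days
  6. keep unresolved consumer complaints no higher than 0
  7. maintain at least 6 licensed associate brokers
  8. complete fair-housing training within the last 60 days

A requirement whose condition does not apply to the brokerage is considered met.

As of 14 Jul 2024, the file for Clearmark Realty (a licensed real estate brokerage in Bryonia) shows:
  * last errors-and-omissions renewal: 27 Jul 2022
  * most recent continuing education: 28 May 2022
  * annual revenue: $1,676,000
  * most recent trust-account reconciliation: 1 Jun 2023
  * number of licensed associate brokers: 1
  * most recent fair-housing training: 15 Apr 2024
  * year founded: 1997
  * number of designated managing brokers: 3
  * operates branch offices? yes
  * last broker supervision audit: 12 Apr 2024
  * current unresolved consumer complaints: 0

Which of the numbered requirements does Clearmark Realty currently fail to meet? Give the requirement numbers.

1. broker supervision audit 93 days ago vs limit 90 → not met
2. errors-and-omissions renewal 718 days ago vs limit 730 → met
3. condition 'operates branch offices' holds; designated managing brokers 3 ≥ 2 → met
4. trust-account reconciliation 409 days ago vs limit 365 → not met
5. continuing education 778 days ago vs limit 540 → not met
6. unresolved consumer complaints 0 ≤ 0 → met
7. licensed associate brokers 1 < 6 → not met
8. fair-housing training 90 days ago vs limit 60 → not met
Not met: 1, 4, 5, 7, 8

1, 4, 5, 7, 8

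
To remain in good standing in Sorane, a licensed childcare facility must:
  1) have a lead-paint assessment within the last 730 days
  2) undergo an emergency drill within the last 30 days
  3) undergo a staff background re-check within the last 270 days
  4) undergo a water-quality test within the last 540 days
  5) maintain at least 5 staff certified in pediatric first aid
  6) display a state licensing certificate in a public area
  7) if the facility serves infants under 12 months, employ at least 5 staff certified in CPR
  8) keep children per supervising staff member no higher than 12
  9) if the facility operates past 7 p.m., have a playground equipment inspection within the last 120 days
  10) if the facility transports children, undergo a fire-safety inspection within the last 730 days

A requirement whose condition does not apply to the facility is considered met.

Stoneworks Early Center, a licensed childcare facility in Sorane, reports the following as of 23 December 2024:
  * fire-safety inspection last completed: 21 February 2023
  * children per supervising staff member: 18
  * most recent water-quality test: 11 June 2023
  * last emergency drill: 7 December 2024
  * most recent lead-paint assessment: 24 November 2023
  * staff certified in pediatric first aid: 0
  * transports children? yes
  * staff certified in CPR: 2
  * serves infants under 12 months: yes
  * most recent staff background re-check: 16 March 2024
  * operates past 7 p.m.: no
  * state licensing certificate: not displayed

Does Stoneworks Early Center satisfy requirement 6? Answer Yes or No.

6. state licensing certificate absent → not met

No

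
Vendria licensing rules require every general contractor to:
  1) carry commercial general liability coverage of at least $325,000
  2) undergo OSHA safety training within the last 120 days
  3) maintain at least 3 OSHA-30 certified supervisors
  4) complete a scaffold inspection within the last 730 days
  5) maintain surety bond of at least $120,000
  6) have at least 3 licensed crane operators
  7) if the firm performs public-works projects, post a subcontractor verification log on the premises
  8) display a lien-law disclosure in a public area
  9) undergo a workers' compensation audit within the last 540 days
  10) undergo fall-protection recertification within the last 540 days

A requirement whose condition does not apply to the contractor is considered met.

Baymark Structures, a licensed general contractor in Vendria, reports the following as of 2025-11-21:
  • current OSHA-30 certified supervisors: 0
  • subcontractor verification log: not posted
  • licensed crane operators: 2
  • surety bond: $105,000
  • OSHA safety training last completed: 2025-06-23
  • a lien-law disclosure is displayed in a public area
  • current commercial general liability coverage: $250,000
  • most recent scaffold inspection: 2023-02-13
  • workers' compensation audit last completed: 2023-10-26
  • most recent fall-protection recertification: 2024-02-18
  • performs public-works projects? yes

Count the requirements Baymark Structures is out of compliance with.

1. commercial general liability coverage $250,000 < $325,000 → not met
2. OSHA safety training 151 days ago vs limit 120 → not met
3. OSHA-30 certified supervisors 0 < 3 → not met
4. scaffold inspection 1012 days ago vs limit 730 → not met
5. surety bond $105,000 < $120,000 → not met
6. licensed crane operators 2 < 3 → not met
7. condition 'performs public-works projects' holds; subcontractor verification log absent → not met
8. lien-law disclosure present → met
9. workers' compensation audit 757 days ago vs limit 540 → not met
10. fall-protection recertification 642 days ago vs limit 540 → not met
Not met: 9 of 10

9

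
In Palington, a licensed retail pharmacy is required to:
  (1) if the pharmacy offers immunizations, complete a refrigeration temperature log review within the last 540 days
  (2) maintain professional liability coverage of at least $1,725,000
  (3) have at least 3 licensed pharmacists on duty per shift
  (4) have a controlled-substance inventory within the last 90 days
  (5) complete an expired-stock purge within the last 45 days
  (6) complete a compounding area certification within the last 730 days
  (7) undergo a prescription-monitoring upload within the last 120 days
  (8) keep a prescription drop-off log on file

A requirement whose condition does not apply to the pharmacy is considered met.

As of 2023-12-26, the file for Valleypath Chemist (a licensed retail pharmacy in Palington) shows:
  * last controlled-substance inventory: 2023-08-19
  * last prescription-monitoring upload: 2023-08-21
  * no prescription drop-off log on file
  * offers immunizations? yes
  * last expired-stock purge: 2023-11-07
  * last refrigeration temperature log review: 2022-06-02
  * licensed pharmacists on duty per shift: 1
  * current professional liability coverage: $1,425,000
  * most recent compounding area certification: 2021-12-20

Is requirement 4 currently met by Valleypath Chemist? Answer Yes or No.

No

4. controlled-substance inventory 129 days ago vs limit 90 → not met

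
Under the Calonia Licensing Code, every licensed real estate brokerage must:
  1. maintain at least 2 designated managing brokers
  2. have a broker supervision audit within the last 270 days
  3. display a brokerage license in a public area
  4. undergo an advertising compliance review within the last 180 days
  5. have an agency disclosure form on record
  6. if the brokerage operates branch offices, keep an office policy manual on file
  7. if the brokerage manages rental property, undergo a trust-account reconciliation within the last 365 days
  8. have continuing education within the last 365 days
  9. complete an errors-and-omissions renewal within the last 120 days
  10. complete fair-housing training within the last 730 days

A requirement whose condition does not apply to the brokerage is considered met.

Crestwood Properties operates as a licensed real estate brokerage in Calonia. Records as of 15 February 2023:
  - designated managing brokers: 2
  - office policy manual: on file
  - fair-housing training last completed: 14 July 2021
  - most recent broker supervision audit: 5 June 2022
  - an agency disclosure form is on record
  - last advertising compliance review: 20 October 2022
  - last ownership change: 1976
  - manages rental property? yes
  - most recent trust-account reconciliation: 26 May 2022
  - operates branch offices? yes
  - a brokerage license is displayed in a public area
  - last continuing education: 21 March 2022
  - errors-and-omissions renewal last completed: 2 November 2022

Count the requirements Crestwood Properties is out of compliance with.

1. designated managing brokers 2 ≥ 2 → met
2. broker supervision audit 255 days ago vs limit 270 → met
3. brokerage license present → met
4. advertising compliance review 118 days ago vs limit 180 → met
5. agency disclosure form present → met
6. condition 'operates branch offices' holds; office policy manual present → met
7. condition 'manages rental property' holds; trust-account reconciliation 265 days ago vs limit 365 → met
8. continuing education 331 days ago vs limit 365 → met
9. errors-and-omissions renewal 105 days ago vs limit 120 → met
10. fair-housing training 581 days ago vs limit 730 → met
Not met: 0 of 10

0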